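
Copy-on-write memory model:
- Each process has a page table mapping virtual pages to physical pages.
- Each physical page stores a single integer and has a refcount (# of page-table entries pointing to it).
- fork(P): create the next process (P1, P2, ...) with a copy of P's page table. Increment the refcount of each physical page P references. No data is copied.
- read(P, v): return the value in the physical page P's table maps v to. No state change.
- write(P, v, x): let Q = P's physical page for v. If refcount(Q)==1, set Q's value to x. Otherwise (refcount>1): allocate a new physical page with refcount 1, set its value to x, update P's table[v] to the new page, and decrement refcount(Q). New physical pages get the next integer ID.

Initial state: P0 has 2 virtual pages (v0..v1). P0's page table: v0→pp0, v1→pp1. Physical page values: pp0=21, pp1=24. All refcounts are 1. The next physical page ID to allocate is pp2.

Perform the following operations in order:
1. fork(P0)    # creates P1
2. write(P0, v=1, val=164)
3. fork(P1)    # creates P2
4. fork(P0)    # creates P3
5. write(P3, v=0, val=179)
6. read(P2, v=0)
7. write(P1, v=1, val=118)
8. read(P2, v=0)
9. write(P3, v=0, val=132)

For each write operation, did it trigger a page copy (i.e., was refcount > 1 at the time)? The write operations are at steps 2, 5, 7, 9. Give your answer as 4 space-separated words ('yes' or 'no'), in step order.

Op 1: fork(P0) -> P1. 2 ppages; refcounts: pp0:2 pp1:2
Op 2: write(P0, v1, 164). refcount(pp1)=2>1 -> COPY to pp2. 3 ppages; refcounts: pp0:2 pp1:1 pp2:1
Op 3: fork(P1) -> P2. 3 ppages; refcounts: pp0:3 pp1:2 pp2:1
Op 4: fork(P0) -> P3. 3 ppages; refcounts: pp0:4 pp1:2 pp2:2
Op 5: write(P3, v0, 179). refcount(pp0)=4>1 -> COPY to pp3. 4 ppages; refcounts: pp0:3 pp1:2 pp2:2 pp3:1
Op 6: read(P2, v0) -> 21. No state change.
Op 7: write(P1, v1, 118). refcount(pp1)=2>1 -> COPY to pp4. 5 ppages; refcounts: pp0:3 pp1:1 pp2:2 pp3:1 pp4:1
Op 8: read(P2, v0) -> 21. No state change.
Op 9: write(P3, v0, 132). refcount(pp3)=1 -> write in place. 5 ppages; refcounts: pp0:3 pp1:1 pp2:2 pp3:1 pp4:1

yes yes yes no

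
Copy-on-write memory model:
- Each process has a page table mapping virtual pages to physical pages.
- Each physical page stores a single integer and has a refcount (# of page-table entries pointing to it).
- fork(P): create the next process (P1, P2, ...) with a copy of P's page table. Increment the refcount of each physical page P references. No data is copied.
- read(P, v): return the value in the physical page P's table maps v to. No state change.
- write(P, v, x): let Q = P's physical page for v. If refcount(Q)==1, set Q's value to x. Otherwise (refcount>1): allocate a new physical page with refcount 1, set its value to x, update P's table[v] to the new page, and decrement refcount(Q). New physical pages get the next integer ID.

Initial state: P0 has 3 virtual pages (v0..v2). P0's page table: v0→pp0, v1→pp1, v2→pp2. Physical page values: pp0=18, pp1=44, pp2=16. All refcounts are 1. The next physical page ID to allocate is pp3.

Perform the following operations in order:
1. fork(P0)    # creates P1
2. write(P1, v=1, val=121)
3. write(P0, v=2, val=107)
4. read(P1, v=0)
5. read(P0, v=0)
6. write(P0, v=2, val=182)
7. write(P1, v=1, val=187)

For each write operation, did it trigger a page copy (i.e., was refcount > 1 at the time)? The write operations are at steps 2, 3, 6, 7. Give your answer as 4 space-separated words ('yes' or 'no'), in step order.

Op 1: fork(P0) -> P1. 3 ppages; refcounts: pp0:2 pp1:2 pp2:2
Op 2: write(P1, v1, 121). refcount(pp1)=2>1 -> COPY to pp3. 4 ppages; refcounts: pp0:2 pp1:1 pp2:2 pp3:1
Op 3: write(P0, v2, 107). refcount(pp2)=2>1 -> COPY to pp4. 5 ppages; refcounts: pp0:2 pp1:1 pp2:1 pp3:1 pp4:1
Op 4: read(P1, v0) -> 18. No state change.
Op 5: read(P0, v0) -> 18. No state change.
Op 6: write(P0, v2, 182). refcount(pp4)=1 -> write in place. 5 ppages; refcounts: pp0:2 pp1:1 pp2:1 pp3:1 pp4:1
Op 7: write(P1, v1, 187). refcount(pp3)=1 -> write in place. 5 ppages; refcounts: pp0:2 pp1:1 pp2:1 pp3:1 pp4:1

yes yes no no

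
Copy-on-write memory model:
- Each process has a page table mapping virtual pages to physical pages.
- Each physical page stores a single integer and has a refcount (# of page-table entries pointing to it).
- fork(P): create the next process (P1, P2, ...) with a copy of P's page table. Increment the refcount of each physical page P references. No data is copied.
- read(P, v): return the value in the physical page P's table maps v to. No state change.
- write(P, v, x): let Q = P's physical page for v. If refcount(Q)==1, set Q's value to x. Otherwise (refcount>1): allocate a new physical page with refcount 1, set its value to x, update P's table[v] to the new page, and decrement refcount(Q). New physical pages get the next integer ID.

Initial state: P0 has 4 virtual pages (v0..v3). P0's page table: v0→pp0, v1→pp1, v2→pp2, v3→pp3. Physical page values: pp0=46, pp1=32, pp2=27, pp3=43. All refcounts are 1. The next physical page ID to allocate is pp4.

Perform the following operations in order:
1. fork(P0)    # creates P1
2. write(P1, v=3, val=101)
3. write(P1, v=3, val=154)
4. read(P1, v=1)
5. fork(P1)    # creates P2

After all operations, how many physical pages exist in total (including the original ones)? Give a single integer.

Op 1: fork(P0) -> P1. 4 ppages; refcounts: pp0:2 pp1:2 pp2:2 pp3:2
Op 2: write(P1, v3, 101). refcount(pp3)=2>1 -> COPY to pp4. 5 ppages; refcounts: pp0:2 pp1:2 pp2:2 pp3:1 pp4:1
Op 3: write(P1, v3, 154). refcount(pp4)=1 -> write in place. 5 ppages; refcounts: pp0:2 pp1:2 pp2:2 pp3:1 pp4:1
Op 4: read(P1, v1) -> 32. No state change.
Op 5: fork(P1) -> P2. 5 ppages; refcounts: pp0:3 pp1:3 pp2:3 pp3:1 pp4:2

Answer: 5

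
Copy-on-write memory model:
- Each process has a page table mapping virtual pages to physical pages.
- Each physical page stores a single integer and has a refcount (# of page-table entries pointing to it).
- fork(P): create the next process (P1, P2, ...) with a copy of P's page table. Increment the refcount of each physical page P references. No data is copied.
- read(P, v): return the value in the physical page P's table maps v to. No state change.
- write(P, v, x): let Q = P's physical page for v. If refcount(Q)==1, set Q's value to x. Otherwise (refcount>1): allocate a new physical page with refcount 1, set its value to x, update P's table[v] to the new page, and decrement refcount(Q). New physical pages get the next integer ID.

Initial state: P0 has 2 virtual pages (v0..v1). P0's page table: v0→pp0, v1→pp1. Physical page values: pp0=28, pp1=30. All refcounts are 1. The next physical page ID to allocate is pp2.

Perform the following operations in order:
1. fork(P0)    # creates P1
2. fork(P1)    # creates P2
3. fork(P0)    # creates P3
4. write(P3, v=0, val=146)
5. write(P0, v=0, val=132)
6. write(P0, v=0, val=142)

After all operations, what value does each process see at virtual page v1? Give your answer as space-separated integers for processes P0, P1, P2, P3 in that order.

Op 1: fork(P0) -> P1. 2 ppages; refcounts: pp0:2 pp1:2
Op 2: fork(P1) -> P2. 2 ppages; refcounts: pp0:3 pp1:3
Op 3: fork(P0) -> P3. 2 ppages; refcounts: pp0:4 pp1:4
Op 4: write(P3, v0, 146). refcount(pp0)=4>1 -> COPY to pp2. 3 ppages; refcounts: pp0:3 pp1:4 pp2:1
Op 5: write(P0, v0, 132). refcount(pp0)=3>1 -> COPY to pp3. 4 ppages; refcounts: pp0:2 pp1:4 pp2:1 pp3:1
Op 6: write(P0, v0, 142). refcount(pp3)=1 -> write in place. 4 ppages; refcounts: pp0:2 pp1:4 pp2:1 pp3:1
P0: v1 -> pp1 = 30
P1: v1 -> pp1 = 30
P2: v1 -> pp1 = 30
P3: v1 -> pp1 = 30

Answer: 30 30 30 30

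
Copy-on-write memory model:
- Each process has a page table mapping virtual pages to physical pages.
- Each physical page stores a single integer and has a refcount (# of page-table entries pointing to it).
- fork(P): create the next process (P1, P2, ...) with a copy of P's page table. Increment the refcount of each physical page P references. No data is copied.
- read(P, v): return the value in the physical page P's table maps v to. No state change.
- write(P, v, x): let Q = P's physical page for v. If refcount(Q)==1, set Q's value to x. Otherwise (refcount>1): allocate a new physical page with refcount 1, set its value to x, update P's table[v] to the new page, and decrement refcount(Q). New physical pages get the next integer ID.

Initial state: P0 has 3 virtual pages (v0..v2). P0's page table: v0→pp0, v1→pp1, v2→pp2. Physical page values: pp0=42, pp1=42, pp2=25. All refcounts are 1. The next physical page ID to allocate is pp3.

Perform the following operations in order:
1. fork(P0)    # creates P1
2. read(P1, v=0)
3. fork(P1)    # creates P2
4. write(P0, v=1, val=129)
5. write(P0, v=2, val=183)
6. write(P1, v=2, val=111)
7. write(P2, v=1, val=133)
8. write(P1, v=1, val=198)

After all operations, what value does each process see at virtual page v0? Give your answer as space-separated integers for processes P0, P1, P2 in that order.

Answer: 42 42 42

Derivation:
Op 1: fork(P0) -> P1. 3 ppages; refcounts: pp0:2 pp1:2 pp2:2
Op 2: read(P1, v0) -> 42. No state change.
Op 3: fork(P1) -> P2. 3 ppages; refcounts: pp0:3 pp1:3 pp2:3
Op 4: write(P0, v1, 129). refcount(pp1)=3>1 -> COPY to pp3. 4 ppages; refcounts: pp0:3 pp1:2 pp2:3 pp3:1
Op 5: write(P0, v2, 183). refcount(pp2)=3>1 -> COPY to pp4. 5 ppages; refcounts: pp0:3 pp1:2 pp2:2 pp3:1 pp4:1
Op 6: write(P1, v2, 111). refcount(pp2)=2>1 -> COPY to pp5. 6 ppages; refcounts: pp0:3 pp1:2 pp2:1 pp3:1 pp4:1 pp5:1
Op 7: write(P2, v1, 133). refcount(pp1)=2>1 -> COPY to pp6. 7 ppages; refcounts: pp0:3 pp1:1 pp2:1 pp3:1 pp4:1 pp5:1 pp6:1
Op 8: write(P1, v1, 198). refcount(pp1)=1 -> write in place. 7 ppages; refcounts: pp0:3 pp1:1 pp2:1 pp3:1 pp4:1 pp5:1 pp6:1
P0: v0 -> pp0 = 42
P1: v0 -> pp0 = 42
P2: v0 -> pp0 = 42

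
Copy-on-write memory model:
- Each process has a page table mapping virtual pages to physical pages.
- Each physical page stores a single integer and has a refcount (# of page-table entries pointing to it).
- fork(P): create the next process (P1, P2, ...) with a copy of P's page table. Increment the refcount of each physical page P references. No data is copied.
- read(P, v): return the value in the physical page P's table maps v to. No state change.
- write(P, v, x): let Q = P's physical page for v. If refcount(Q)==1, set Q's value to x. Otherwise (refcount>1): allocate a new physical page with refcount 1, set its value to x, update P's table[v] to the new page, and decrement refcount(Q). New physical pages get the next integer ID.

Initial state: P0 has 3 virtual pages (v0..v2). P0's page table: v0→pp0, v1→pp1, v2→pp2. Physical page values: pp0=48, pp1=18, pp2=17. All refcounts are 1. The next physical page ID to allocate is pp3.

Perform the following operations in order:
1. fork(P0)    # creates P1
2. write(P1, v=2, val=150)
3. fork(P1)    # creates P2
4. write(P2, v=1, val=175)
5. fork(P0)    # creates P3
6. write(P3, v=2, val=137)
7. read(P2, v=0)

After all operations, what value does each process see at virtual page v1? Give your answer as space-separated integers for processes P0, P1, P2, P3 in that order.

Answer: 18 18 175 18

Derivation:
Op 1: fork(P0) -> P1. 3 ppages; refcounts: pp0:2 pp1:2 pp2:2
Op 2: write(P1, v2, 150). refcount(pp2)=2>1 -> COPY to pp3. 4 ppages; refcounts: pp0:2 pp1:2 pp2:1 pp3:1
Op 3: fork(P1) -> P2. 4 ppages; refcounts: pp0:3 pp1:3 pp2:1 pp3:2
Op 4: write(P2, v1, 175). refcount(pp1)=3>1 -> COPY to pp4. 5 ppages; refcounts: pp0:3 pp1:2 pp2:1 pp3:2 pp4:1
Op 5: fork(P0) -> P3. 5 ppages; refcounts: pp0:4 pp1:3 pp2:2 pp3:2 pp4:1
Op 6: write(P3, v2, 137). refcount(pp2)=2>1 -> COPY to pp5. 6 ppages; refcounts: pp0:4 pp1:3 pp2:1 pp3:2 pp4:1 pp5:1
Op 7: read(P2, v0) -> 48. No state change.
P0: v1 -> pp1 = 18
P1: v1 -> pp1 = 18
P2: v1 -> pp4 = 175
P3: v1 -> pp1 = 18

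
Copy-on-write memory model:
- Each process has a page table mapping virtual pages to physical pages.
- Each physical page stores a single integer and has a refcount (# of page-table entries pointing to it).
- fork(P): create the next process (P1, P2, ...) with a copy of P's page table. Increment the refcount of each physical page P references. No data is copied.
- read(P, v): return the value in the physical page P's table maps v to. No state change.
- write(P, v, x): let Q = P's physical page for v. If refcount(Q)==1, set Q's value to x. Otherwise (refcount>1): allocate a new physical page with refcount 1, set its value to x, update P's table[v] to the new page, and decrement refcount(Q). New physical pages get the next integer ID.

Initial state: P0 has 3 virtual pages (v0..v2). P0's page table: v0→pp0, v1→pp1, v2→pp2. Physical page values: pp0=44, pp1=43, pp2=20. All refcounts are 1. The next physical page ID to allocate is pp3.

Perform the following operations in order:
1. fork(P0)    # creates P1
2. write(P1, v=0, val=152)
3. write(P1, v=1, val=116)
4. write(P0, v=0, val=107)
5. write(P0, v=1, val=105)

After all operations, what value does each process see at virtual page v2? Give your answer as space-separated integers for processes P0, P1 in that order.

Op 1: fork(P0) -> P1. 3 ppages; refcounts: pp0:2 pp1:2 pp2:2
Op 2: write(P1, v0, 152). refcount(pp0)=2>1 -> COPY to pp3. 4 ppages; refcounts: pp0:1 pp1:2 pp2:2 pp3:1
Op 3: write(P1, v1, 116). refcount(pp1)=2>1 -> COPY to pp4. 5 ppages; refcounts: pp0:1 pp1:1 pp2:2 pp3:1 pp4:1
Op 4: write(P0, v0, 107). refcount(pp0)=1 -> write in place. 5 ppages; refcounts: pp0:1 pp1:1 pp2:2 pp3:1 pp4:1
Op 5: write(P0, v1, 105). refcount(pp1)=1 -> write in place. 5 ppages; refcounts: pp0:1 pp1:1 pp2:2 pp3:1 pp4:1
P0: v2 -> pp2 = 20
P1: v2 -> pp2 = 20

Answer: 20 20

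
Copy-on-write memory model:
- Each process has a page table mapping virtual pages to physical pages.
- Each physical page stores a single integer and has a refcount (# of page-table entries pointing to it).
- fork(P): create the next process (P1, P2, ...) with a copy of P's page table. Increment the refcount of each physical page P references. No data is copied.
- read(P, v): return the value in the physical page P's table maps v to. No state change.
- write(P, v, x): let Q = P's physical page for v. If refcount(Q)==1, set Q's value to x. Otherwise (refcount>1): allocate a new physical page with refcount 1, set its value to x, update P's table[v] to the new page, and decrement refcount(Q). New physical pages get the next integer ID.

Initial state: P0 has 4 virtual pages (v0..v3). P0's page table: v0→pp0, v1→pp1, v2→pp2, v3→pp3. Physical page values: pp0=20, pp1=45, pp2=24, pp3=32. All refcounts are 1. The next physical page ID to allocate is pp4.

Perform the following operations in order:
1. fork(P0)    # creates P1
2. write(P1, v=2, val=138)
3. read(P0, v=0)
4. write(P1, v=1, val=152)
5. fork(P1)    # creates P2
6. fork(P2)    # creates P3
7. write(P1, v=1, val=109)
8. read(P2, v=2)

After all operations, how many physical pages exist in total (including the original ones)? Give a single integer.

Op 1: fork(P0) -> P1. 4 ppages; refcounts: pp0:2 pp1:2 pp2:2 pp3:2
Op 2: write(P1, v2, 138). refcount(pp2)=2>1 -> COPY to pp4. 5 ppages; refcounts: pp0:2 pp1:2 pp2:1 pp3:2 pp4:1
Op 3: read(P0, v0) -> 20. No state change.
Op 4: write(P1, v1, 152). refcount(pp1)=2>1 -> COPY to pp5. 6 ppages; refcounts: pp0:2 pp1:1 pp2:1 pp3:2 pp4:1 pp5:1
Op 5: fork(P1) -> P2. 6 ppages; refcounts: pp0:3 pp1:1 pp2:1 pp3:3 pp4:2 pp5:2
Op 6: fork(P2) -> P3. 6 ppages; refcounts: pp0:4 pp1:1 pp2:1 pp3:4 pp4:3 pp5:3
Op 7: write(P1, v1, 109). refcount(pp5)=3>1 -> COPY to pp6. 7 ppages; refcounts: pp0:4 pp1:1 pp2:1 pp3:4 pp4:3 pp5:2 pp6:1
Op 8: read(P2, v2) -> 138. No state change.

Answer: 7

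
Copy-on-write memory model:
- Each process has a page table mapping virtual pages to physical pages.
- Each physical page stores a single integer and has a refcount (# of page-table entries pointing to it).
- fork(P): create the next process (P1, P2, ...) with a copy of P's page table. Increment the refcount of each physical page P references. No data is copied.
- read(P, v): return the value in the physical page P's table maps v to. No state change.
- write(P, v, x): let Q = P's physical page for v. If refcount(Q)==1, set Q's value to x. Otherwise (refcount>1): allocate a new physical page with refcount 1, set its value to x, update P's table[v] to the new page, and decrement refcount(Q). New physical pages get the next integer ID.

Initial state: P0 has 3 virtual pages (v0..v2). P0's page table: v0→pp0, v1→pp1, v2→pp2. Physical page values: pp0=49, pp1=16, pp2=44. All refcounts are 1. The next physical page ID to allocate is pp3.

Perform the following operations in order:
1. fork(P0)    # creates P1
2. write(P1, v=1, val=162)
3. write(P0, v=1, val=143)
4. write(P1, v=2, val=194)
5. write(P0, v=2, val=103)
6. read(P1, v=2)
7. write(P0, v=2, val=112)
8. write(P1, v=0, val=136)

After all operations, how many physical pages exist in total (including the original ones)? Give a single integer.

Answer: 6

Derivation:
Op 1: fork(P0) -> P1. 3 ppages; refcounts: pp0:2 pp1:2 pp2:2
Op 2: write(P1, v1, 162). refcount(pp1)=2>1 -> COPY to pp3. 4 ppages; refcounts: pp0:2 pp1:1 pp2:2 pp3:1
Op 3: write(P0, v1, 143). refcount(pp1)=1 -> write in place. 4 ppages; refcounts: pp0:2 pp1:1 pp2:2 pp3:1
Op 4: write(P1, v2, 194). refcount(pp2)=2>1 -> COPY to pp4. 5 ppages; refcounts: pp0:2 pp1:1 pp2:1 pp3:1 pp4:1
Op 5: write(P0, v2, 103). refcount(pp2)=1 -> write in place. 5 ppages; refcounts: pp0:2 pp1:1 pp2:1 pp3:1 pp4:1
Op 6: read(P1, v2) -> 194. No state change.
Op 7: write(P0, v2, 112). refcount(pp2)=1 -> write in place. 5 ppages; refcounts: pp0:2 pp1:1 pp2:1 pp3:1 pp4:1
Op 8: write(P1, v0, 136). refcount(pp0)=2>1 -> COPY to pp5. 6 ppages; refcounts: pp0:1 pp1:1 pp2:1 pp3:1 pp4:1 pp5:1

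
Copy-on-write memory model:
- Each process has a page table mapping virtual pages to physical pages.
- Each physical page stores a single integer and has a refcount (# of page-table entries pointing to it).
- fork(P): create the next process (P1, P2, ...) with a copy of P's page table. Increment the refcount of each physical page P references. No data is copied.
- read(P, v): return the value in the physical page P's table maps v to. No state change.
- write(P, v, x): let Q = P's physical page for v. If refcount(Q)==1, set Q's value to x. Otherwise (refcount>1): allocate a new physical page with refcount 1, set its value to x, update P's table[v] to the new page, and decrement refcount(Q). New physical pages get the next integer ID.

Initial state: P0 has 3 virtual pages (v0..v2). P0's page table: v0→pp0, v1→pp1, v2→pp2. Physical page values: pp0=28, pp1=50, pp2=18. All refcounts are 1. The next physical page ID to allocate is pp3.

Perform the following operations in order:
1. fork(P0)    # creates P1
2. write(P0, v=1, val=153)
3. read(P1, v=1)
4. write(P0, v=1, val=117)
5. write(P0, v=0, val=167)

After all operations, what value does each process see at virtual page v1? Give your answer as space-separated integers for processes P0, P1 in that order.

Answer: 117 50

Derivation:
Op 1: fork(P0) -> P1. 3 ppages; refcounts: pp0:2 pp1:2 pp2:2
Op 2: write(P0, v1, 153). refcount(pp1)=2>1 -> COPY to pp3. 4 ppages; refcounts: pp0:2 pp1:1 pp2:2 pp3:1
Op 3: read(P1, v1) -> 50. No state change.
Op 4: write(P0, v1, 117). refcount(pp3)=1 -> write in place. 4 ppages; refcounts: pp0:2 pp1:1 pp2:2 pp3:1
Op 5: write(P0, v0, 167). refcount(pp0)=2>1 -> COPY to pp4. 5 ppages; refcounts: pp0:1 pp1:1 pp2:2 pp3:1 pp4:1
P0: v1 -> pp3 = 117
P1: v1 -> pp1 = 50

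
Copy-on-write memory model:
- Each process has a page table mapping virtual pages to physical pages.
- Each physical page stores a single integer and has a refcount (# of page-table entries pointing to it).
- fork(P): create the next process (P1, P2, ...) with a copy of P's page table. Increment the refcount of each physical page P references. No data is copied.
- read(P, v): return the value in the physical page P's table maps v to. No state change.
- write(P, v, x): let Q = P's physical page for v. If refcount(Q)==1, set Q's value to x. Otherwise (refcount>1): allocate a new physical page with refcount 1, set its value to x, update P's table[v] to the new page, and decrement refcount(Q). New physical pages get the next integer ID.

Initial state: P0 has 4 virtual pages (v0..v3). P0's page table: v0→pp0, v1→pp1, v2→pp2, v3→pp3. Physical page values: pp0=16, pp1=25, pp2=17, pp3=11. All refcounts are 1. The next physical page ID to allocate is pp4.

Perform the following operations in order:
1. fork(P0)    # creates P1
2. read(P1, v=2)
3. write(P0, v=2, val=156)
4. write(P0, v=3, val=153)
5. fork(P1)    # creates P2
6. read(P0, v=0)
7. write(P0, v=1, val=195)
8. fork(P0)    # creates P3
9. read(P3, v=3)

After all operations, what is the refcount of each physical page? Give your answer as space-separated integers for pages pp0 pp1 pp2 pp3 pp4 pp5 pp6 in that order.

Op 1: fork(P0) -> P1. 4 ppages; refcounts: pp0:2 pp1:2 pp2:2 pp3:2
Op 2: read(P1, v2) -> 17. No state change.
Op 3: write(P0, v2, 156). refcount(pp2)=2>1 -> COPY to pp4. 5 ppages; refcounts: pp0:2 pp1:2 pp2:1 pp3:2 pp4:1
Op 4: write(P0, v3, 153). refcount(pp3)=2>1 -> COPY to pp5. 6 ppages; refcounts: pp0:2 pp1:2 pp2:1 pp3:1 pp4:1 pp5:1
Op 5: fork(P1) -> P2. 6 ppages; refcounts: pp0:3 pp1:3 pp2:2 pp3:2 pp4:1 pp5:1
Op 6: read(P0, v0) -> 16. No state change.
Op 7: write(P0, v1, 195). refcount(pp1)=3>1 -> COPY to pp6. 7 ppages; refcounts: pp0:3 pp1:2 pp2:2 pp3:2 pp4:1 pp5:1 pp6:1
Op 8: fork(P0) -> P3. 7 ppages; refcounts: pp0:4 pp1:2 pp2:2 pp3:2 pp4:2 pp5:2 pp6:2
Op 9: read(P3, v3) -> 153. No state change.

Answer: 4 2 2 2 2 2 2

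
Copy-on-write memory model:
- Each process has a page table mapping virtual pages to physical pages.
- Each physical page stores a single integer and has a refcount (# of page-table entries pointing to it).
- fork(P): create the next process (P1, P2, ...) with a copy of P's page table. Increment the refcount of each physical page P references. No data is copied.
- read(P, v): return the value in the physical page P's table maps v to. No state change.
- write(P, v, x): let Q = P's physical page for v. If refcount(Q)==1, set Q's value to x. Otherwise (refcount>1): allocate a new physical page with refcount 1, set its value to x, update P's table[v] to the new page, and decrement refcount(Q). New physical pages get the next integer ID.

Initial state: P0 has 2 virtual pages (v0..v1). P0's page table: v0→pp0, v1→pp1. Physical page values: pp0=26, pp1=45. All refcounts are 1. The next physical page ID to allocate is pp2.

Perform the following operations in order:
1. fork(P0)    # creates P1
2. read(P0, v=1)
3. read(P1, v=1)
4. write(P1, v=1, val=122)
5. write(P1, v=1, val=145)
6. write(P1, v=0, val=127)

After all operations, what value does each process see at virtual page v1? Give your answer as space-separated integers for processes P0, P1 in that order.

Answer: 45 145

Derivation:
Op 1: fork(P0) -> P1. 2 ppages; refcounts: pp0:2 pp1:2
Op 2: read(P0, v1) -> 45. No state change.
Op 3: read(P1, v1) -> 45. No state change.
Op 4: write(P1, v1, 122). refcount(pp1)=2>1 -> COPY to pp2. 3 ppages; refcounts: pp0:2 pp1:1 pp2:1
Op 5: write(P1, v1, 145). refcount(pp2)=1 -> write in place. 3 ppages; refcounts: pp0:2 pp1:1 pp2:1
Op 6: write(P1, v0, 127). refcount(pp0)=2>1 -> COPY to pp3. 4 ppages; refcounts: pp0:1 pp1:1 pp2:1 pp3:1
P0: v1 -> pp1 = 45
P1: v1 -> pp2 = 145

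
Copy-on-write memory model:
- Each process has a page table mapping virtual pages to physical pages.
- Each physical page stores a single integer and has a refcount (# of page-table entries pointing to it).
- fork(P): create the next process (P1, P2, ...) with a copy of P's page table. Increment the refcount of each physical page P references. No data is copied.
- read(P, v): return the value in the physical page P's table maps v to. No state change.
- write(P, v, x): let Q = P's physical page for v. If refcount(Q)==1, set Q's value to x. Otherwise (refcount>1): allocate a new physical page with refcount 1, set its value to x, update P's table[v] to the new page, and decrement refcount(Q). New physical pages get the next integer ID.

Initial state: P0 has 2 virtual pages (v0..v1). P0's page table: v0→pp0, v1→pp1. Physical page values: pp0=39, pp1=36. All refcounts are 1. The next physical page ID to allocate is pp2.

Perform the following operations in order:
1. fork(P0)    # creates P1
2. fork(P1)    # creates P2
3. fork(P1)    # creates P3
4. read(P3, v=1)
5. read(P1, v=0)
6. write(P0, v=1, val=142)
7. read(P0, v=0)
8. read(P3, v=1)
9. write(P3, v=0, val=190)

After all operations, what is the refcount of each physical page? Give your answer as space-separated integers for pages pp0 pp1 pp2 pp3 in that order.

Answer: 3 3 1 1

Derivation:
Op 1: fork(P0) -> P1. 2 ppages; refcounts: pp0:2 pp1:2
Op 2: fork(P1) -> P2. 2 ppages; refcounts: pp0:3 pp1:3
Op 3: fork(P1) -> P3. 2 ppages; refcounts: pp0:4 pp1:4
Op 4: read(P3, v1) -> 36. No state change.
Op 5: read(P1, v0) -> 39. No state change.
Op 6: write(P0, v1, 142). refcount(pp1)=4>1 -> COPY to pp2. 3 ppages; refcounts: pp0:4 pp1:3 pp2:1
Op 7: read(P0, v0) -> 39. No state change.
Op 8: read(P3, v1) -> 36. No state change.
Op 9: write(P3, v0, 190). refcount(pp0)=4>1 -> COPY to pp3. 4 ppages; refcounts: pp0:3 pp1:3 pp2:1 pp3:1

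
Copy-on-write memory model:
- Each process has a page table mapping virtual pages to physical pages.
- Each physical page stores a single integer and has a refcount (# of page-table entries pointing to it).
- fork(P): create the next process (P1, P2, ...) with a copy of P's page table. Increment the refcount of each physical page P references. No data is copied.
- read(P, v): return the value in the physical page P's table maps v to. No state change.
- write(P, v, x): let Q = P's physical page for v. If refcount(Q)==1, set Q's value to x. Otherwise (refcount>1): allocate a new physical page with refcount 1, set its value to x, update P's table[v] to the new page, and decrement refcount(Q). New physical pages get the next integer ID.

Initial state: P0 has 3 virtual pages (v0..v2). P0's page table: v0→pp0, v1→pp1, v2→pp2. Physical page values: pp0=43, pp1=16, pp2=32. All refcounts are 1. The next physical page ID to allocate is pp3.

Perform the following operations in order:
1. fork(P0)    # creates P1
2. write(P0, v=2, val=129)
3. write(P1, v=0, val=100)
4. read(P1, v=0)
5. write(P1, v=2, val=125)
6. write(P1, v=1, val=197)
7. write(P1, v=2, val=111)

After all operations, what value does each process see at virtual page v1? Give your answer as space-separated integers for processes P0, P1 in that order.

Answer: 16 197

Derivation:
Op 1: fork(P0) -> P1. 3 ppages; refcounts: pp0:2 pp1:2 pp2:2
Op 2: write(P0, v2, 129). refcount(pp2)=2>1 -> COPY to pp3. 4 ppages; refcounts: pp0:2 pp1:2 pp2:1 pp3:1
Op 3: write(P1, v0, 100). refcount(pp0)=2>1 -> COPY to pp4. 5 ppages; refcounts: pp0:1 pp1:2 pp2:1 pp3:1 pp4:1
Op 4: read(P1, v0) -> 100. No state change.
Op 5: write(P1, v2, 125). refcount(pp2)=1 -> write in place. 5 ppages; refcounts: pp0:1 pp1:2 pp2:1 pp3:1 pp4:1
Op 6: write(P1, v1, 197). refcount(pp1)=2>1 -> COPY to pp5. 6 ppages; refcounts: pp0:1 pp1:1 pp2:1 pp3:1 pp4:1 pp5:1
Op 7: write(P1, v2, 111). refcount(pp2)=1 -> write in place. 6 ppages; refcounts: pp0:1 pp1:1 pp2:1 pp3:1 pp4:1 pp5:1
P0: v1 -> pp1 = 16
P1: v1 -> pp5 = 197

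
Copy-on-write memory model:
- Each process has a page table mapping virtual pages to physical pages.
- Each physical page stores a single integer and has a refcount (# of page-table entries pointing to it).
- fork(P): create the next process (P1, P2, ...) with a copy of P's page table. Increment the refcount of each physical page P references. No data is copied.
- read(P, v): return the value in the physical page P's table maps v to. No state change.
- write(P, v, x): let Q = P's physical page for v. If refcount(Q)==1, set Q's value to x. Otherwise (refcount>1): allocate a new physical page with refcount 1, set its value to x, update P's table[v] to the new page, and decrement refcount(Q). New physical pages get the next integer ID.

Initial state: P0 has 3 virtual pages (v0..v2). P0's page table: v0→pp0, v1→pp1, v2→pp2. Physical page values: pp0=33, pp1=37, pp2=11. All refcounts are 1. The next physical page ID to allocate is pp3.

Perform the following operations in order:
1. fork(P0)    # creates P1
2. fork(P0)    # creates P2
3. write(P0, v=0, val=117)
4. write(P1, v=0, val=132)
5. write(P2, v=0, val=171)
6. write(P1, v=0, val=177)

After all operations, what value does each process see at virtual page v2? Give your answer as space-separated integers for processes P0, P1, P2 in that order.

Answer: 11 11 11

Derivation:
Op 1: fork(P0) -> P1. 3 ppages; refcounts: pp0:2 pp1:2 pp2:2
Op 2: fork(P0) -> P2. 3 ppages; refcounts: pp0:3 pp1:3 pp2:3
Op 3: write(P0, v0, 117). refcount(pp0)=3>1 -> COPY to pp3. 4 ppages; refcounts: pp0:2 pp1:3 pp2:3 pp3:1
Op 4: write(P1, v0, 132). refcount(pp0)=2>1 -> COPY to pp4. 5 ppages; refcounts: pp0:1 pp1:3 pp2:3 pp3:1 pp4:1
Op 5: write(P2, v0, 171). refcount(pp0)=1 -> write in place. 5 ppages; refcounts: pp0:1 pp1:3 pp2:3 pp3:1 pp4:1
Op 6: write(P1, v0, 177). refcount(pp4)=1 -> write in place. 5 ppages; refcounts: pp0:1 pp1:3 pp2:3 pp3:1 pp4:1
P0: v2 -> pp2 = 11
P1: v2 -> pp2 = 11
P2: v2 -> pp2 = 11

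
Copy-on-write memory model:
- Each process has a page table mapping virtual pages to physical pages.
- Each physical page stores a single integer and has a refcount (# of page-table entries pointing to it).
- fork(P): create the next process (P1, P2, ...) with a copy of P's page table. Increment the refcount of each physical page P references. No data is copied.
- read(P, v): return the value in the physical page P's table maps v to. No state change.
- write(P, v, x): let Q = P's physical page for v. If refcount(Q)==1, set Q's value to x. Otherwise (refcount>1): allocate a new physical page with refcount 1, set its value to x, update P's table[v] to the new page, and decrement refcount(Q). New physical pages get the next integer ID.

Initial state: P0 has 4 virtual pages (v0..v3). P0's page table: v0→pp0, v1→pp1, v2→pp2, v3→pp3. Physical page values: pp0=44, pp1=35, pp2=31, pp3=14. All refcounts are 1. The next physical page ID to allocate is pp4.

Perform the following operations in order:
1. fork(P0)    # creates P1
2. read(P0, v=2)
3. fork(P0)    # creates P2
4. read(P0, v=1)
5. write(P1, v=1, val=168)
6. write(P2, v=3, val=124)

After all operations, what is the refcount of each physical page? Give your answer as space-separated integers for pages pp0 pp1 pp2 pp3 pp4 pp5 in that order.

Answer: 3 2 3 2 1 1

Derivation:
Op 1: fork(P0) -> P1. 4 ppages; refcounts: pp0:2 pp1:2 pp2:2 pp3:2
Op 2: read(P0, v2) -> 31. No state change.
Op 3: fork(P0) -> P2. 4 ppages; refcounts: pp0:3 pp1:3 pp2:3 pp3:3
Op 4: read(P0, v1) -> 35. No state change.
Op 5: write(P1, v1, 168). refcount(pp1)=3>1 -> COPY to pp4. 5 ppages; refcounts: pp0:3 pp1:2 pp2:3 pp3:3 pp4:1
Op 6: write(P2, v3, 124). refcount(pp3)=3>1 -> COPY to pp5. 6 ppages; refcounts: pp0:3 pp1:2 pp2:3 pp3:2 pp4:1 pp5:1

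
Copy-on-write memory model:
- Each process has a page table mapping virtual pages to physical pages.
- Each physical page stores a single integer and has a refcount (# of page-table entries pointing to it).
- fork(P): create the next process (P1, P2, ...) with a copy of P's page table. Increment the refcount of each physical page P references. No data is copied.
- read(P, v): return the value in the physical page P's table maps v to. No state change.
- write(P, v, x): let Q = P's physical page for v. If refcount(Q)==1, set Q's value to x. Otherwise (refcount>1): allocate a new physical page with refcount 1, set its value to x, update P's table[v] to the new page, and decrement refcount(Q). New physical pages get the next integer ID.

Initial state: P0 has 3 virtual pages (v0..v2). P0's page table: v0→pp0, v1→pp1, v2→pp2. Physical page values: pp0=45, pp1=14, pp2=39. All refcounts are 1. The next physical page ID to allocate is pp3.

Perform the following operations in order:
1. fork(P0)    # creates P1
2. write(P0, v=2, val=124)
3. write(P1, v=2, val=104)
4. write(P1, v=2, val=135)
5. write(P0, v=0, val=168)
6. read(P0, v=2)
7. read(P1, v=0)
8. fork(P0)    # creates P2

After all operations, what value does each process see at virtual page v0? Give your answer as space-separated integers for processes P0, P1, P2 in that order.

Answer: 168 45 168

Derivation:
Op 1: fork(P0) -> P1. 3 ppages; refcounts: pp0:2 pp1:2 pp2:2
Op 2: write(P0, v2, 124). refcount(pp2)=2>1 -> COPY to pp3. 4 ppages; refcounts: pp0:2 pp1:2 pp2:1 pp3:1
Op 3: write(P1, v2, 104). refcount(pp2)=1 -> write in place. 4 ppages; refcounts: pp0:2 pp1:2 pp2:1 pp3:1
Op 4: write(P1, v2, 135). refcount(pp2)=1 -> write in place. 4 ppages; refcounts: pp0:2 pp1:2 pp2:1 pp3:1
Op 5: write(P0, v0, 168). refcount(pp0)=2>1 -> COPY to pp4. 5 ppages; refcounts: pp0:1 pp1:2 pp2:1 pp3:1 pp4:1
Op 6: read(P0, v2) -> 124. No state change.
Op 7: read(P1, v0) -> 45. No state change.
Op 8: fork(P0) -> P2. 5 ppages; refcounts: pp0:1 pp1:3 pp2:1 pp3:2 pp4:2
P0: v0 -> pp4 = 168
P1: v0 -> pp0 = 45
P2: v0 -> pp4 = 168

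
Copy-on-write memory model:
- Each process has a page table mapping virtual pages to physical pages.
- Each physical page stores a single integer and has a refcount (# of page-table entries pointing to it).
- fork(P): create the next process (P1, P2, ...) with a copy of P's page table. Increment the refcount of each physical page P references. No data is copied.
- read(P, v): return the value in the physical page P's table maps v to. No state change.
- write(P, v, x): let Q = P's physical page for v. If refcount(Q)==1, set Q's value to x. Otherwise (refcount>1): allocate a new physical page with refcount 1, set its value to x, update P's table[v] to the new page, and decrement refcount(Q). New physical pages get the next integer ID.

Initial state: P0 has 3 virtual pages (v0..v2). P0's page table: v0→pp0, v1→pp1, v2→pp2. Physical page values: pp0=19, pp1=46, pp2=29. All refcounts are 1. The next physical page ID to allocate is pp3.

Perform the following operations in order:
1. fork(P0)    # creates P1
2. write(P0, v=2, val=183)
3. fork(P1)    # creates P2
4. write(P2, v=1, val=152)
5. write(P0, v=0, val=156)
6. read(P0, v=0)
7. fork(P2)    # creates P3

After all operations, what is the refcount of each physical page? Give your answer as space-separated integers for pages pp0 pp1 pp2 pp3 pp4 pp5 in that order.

Op 1: fork(P0) -> P1. 3 ppages; refcounts: pp0:2 pp1:2 pp2:2
Op 2: write(P0, v2, 183). refcount(pp2)=2>1 -> COPY to pp3. 4 ppages; refcounts: pp0:2 pp1:2 pp2:1 pp3:1
Op 3: fork(P1) -> P2. 4 ppages; refcounts: pp0:3 pp1:3 pp2:2 pp3:1
Op 4: write(P2, v1, 152). refcount(pp1)=3>1 -> COPY to pp4. 5 ppages; refcounts: pp0:3 pp1:2 pp2:2 pp3:1 pp4:1
Op 5: write(P0, v0, 156). refcount(pp0)=3>1 -> COPY to pp5. 6 ppages; refcounts: pp0:2 pp1:2 pp2:2 pp3:1 pp4:1 pp5:1
Op 6: read(P0, v0) -> 156. No state change.
Op 7: fork(P2) -> P3. 6 ppages; refcounts: pp0:3 pp1:2 pp2:3 pp3:1 pp4:2 pp5:1

Answer: 3 2 3 1 2 1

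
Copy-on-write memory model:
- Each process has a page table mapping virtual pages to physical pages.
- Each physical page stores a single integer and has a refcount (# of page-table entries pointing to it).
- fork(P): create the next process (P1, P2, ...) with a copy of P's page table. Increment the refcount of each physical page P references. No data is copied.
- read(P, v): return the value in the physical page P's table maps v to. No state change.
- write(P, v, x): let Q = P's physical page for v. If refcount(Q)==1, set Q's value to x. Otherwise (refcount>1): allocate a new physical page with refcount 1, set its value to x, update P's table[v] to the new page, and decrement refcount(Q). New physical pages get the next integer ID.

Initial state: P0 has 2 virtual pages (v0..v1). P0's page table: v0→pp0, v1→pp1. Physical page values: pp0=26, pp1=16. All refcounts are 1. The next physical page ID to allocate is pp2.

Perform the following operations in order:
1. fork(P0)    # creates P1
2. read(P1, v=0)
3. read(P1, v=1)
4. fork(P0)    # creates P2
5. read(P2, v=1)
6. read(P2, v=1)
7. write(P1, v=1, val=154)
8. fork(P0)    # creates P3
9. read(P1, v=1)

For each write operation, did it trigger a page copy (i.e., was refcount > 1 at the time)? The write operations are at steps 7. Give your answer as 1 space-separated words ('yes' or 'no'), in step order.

Op 1: fork(P0) -> P1. 2 ppages; refcounts: pp0:2 pp1:2
Op 2: read(P1, v0) -> 26. No state change.
Op 3: read(P1, v1) -> 16. No state change.
Op 4: fork(P0) -> P2. 2 ppages; refcounts: pp0:3 pp1:3
Op 5: read(P2, v1) -> 16. No state change.
Op 6: read(P2, v1) -> 16. No state change.
Op 7: write(P1, v1, 154). refcount(pp1)=3>1 -> COPY to pp2. 3 ppages; refcounts: pp0:3 pp1:2 pp2:1
Op 8: fork(P0) -> P3. 3 ppages; refcounts: pp0:4 pp1:3 pp2:1
Op 9: read(P1, v1) -> 154. No state change.

yes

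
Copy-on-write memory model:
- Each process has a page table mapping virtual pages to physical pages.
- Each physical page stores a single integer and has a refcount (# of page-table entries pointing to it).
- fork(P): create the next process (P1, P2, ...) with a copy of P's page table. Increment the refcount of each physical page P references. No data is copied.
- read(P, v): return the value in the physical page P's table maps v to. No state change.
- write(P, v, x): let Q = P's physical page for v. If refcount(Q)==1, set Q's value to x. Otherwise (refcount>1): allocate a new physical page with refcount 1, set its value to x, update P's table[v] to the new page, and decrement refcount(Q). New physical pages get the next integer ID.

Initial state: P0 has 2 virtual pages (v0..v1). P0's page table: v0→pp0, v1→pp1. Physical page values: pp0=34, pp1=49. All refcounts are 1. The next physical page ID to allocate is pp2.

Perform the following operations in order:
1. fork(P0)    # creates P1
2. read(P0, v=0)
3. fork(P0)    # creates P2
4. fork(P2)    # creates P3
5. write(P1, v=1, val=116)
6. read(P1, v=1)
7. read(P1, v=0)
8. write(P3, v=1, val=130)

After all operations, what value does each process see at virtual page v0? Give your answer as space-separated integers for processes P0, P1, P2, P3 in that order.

Op 1: fork(P0) -> P1. 2 ppages; refcounts: pp0:2 pp1:2
Op 2: read(P0, v0) -> 34. No state change.
Op 3: fork(P0) -> P2. 2 ppages; refcounts: pp0:3 pp1:3
Op 4: fork(P2) -> P3. 2 ppages; refcounts: pp0:4 pp1:4
Op 5: write(P1, v1, 116). refcount(pp1)=4>1 -> COPY to pp2. 3 ppages; refcounts: pp0:4 pp1:3 pp2:1
Op 6: read(P1, v1) -> 116. No state change.
Op 7: read(P1, v0) -> 34. No state change.
Op 8: write(P3, v1, 130). refcount(pp1)=3>1 -> COPY to pp3. 4 ppages; refcounts: pp0:4 pp1:2 pp2:1 pp3:1
P0: v0 -> pp0 = 34
P1: v0 -> pp0 = 34
P2: v0 -> pp0 = 34
P3: v0 -> pp0 = 34

Answer: 34 34 34 34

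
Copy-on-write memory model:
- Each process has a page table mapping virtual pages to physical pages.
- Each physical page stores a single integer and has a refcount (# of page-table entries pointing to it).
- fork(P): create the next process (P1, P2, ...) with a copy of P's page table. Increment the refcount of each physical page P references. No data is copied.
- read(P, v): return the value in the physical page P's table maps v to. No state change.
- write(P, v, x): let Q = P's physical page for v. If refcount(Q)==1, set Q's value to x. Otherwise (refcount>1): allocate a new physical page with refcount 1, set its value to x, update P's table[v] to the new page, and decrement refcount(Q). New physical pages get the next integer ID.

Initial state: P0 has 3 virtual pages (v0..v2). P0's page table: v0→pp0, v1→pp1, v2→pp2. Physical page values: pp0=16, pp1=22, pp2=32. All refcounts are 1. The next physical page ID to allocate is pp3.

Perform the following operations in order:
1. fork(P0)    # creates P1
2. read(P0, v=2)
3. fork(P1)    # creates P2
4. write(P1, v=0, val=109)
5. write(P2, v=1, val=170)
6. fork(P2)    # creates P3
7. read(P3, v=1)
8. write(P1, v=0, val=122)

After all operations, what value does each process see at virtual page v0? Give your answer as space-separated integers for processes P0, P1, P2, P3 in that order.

Op 1: fork(P0) -> P1. 3 ppages; refcounts: pp0:2 pp1:2 pp2:2
Op 2: read(P0, v2) -> 32. No state change.
Op 3: fork(P1) -> P2. 3 ppages; refcounts: pp0:3 pp1:3 pp2:3
Op 4: write(P1, v0, 109). refcount(pp0)=3>1 -> COPY to pp3. 4 ppages; refcounts: pp0:2 pp1:3 pp2:3 pp3:1
Op 5: write(P2, v1, 170). refcount(pp1)=3>1 -> COPY to pp4. 5 ppages; refcounts: pp0:2 pp1:2 pp2:3 pp3:1 pp4:1
Op 6: fork(P2) -> P3. 5 ppages; refcounts: pp0:3 pp1:2 pp2:4 pp3:1 pp4:2
Op 7: read(P3, v1) -> 170. No state change.
Op 8: write(P1, v0, 122). refcount(pp3)=1 -> write in place. 5 ppages; refcounts: pp0:3 pp1:2 pp2:4 pp3:1 pp4:2
P0: v0 -> pp0 = 16
P1: v0 -> pp3 = 122
P2: v0 -> pp0 = 16
P3: v0 -> pp0 = 16

Answer: 16 122 16 16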